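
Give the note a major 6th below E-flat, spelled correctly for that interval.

Gb

E down a major sixth is G, so the target letter is G.
From Eb, a major sixth is 9 semitones down: Gb.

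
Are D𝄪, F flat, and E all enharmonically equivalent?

Yes

D## is pitch class 4; Fb is pitch class 4; E is pitch class 4.
All spellings map to pitch class 4, so they are enharmonically equivalent.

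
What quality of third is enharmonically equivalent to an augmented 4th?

doubly augmented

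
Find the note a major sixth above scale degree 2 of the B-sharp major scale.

A##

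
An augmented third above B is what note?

D##

A third above B lands on the letter D.
An augmented third spans 5 semitones, so B moves to pitch class 4. On the letter D that is D##.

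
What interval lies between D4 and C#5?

The letter names run D→C, a span of 6 letter steps, so the interval is some kind of seventh.
D to C# is 11 semitones. A major seventh is 11, so 11 makes it major.

major seventh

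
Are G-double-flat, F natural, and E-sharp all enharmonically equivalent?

Yes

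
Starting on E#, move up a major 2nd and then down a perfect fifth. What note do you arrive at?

A major second up from E# is F## (letter F, 2 semitones up).
A perfect fifth down from F## is B# (letter B, 7 semitones down).

B#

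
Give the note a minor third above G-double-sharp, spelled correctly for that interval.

B#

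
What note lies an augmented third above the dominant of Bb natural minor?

A#

The dominant of Bb natural minor is F.
An augmented third (5 semitones) above F lands on the letter A, giving A#.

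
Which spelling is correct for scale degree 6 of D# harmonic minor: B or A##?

Each scale degree takes a distinct letter name. Degree 6 of a scale on D must use the letter B.
B and A## are enharmonically the same pitch, but only B uses the letter B, so it is the correct spelling here.

B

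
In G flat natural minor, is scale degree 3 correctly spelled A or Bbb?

Bbb

Each scale degree takes a distinct letter name. Degree 3 of a scale on G must use the letter B.
Bbb and A are enharmonically the same pitch, but only Bbb uses the letter B, so it is the correct spelling here.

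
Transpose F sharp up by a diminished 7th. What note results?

Eb

A seventh above F lands on the letter E.
A diminished seventh spans 9 semitones, so F# moves to pitch class 3. On the letter E that is Eb.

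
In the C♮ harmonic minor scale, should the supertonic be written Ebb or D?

Each scale degree takes a distinct letter name. Degree 2 of a scale on C must use the letter D.
D and Ebb are enharmonically the same pitch, but only D uses the letter D, so it is the correct spelling here.

D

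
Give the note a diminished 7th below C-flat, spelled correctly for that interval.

D

C down a major seventh is Db, so the target letter is D.
From Cb, a diminished seventh is 9 semitones down: D.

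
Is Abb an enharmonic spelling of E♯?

Two spellings are enharmonically equivalent only if they share a pitch class.
Here Abb → 7, E# → 5; 5 ≠ 7, so they are not.

No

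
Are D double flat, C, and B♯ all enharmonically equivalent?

Yes

Dbb = pitch class 0 and C = pitch class 0 and B# = pitch class 0 — the same pitch class, so they are enharmonic equivalents.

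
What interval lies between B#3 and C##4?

major second

Counting letters B–C gives a second.
B#→C## = 2 semitones, exactly the major second.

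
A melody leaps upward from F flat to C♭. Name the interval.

perfect fifth

Counting letters F–G–A–B–C gives a fifth.
Fb→Cb = 7 semitones, exactly the perfect fifth.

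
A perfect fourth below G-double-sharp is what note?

D##

A fourth below G lands on the letter D.
A perfect fourth spans 5 semitones, so G## moves to pitch class 4. On the letter D that is D##.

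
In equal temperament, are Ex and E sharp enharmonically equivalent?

No

Two spellings are enharmonically equivalent only if they share a pitch class.
Here E## → 6, E# → 5; 5 ≠ 6, so they are not.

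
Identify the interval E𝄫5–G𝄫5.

Counting letters E–F–G gives a third.
Ebb→Gbb = 3 semitones, 1 narrower than the major third (4), so minor.

minor third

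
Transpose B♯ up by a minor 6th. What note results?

G#

B up a major sixth is G#, so the target letter is G.
From B#, a minor sixth is 8 semitones up: G#.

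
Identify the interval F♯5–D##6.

augmented sixth

The letter names run F→D, a span of 5 letter steps, so the interval is some kind of sixth.
F# to D## is 10 semitones. A major sixth is 9, so 10 makes it augmented.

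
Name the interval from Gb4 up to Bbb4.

The letter names run G→B, a span of 2 letter steps, so the interval is some kind of third.
Gb to Bbb is 3 semitones. A major third is 4, so 3 makes it minor.

minor third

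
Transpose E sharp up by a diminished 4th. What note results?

E up a perfect fourth is A, so the target letter is A.
From E#, a diminished fourth is 4 semitones up: A.

A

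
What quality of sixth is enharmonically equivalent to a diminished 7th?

A diminished seventh spans 9 semitones.
A sixth spanning 9 semitones is major (the major sixth is 9).

major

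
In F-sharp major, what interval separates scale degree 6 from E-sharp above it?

major second

Scale degree 6 of F# major is D#.
D# up to E#: letters D→E make it a second; 2 semitones makes it major.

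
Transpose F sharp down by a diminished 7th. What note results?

A seventh below F lands on the letter G.
A diminished seventh spans 9 semitones, so F# moves to pitch class 9. On the letter G that is G##.

G##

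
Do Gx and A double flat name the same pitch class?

G## is pitch class 9; Abb is pitch class 7.
The pitch classes differ (9 vs. 7), so they are not enharmonic equivalents.

No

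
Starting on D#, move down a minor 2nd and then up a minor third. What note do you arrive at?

E#

A minor second down from D# is C## (letter C, 1 semitone down).
A minor third up from C## is E# (letter E, 3 semitones up).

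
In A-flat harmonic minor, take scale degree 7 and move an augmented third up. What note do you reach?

Scale degree 7 of Ab harmonic minor is G.
An augmented third (5 semitones) above G lands on the letter B, giving B#.

B#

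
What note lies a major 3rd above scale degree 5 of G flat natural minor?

Scale degree 5 of Gb natural minor is Db.
A major third (4 semitones) above Db lands on the letter F, giving F.

F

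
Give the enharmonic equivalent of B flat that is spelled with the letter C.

Plain C sits 2 semitones above Bb, so on the letter C the same pitch needs a double flat: Cbb.

Cbb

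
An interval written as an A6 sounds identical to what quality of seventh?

minor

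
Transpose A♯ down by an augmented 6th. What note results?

A down a major sixth is C, so the target letter is C.
From A#, an augmented sixth is 10 semitones down: C.

C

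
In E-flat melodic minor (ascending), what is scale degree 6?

The Eb melodic minor (ascending) scale runs Eb F Gb Ab Bb C D.
Degree 6 is C.

C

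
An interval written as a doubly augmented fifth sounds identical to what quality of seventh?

A doubly augmented fifth spans 9 semitones.
A seventh spanning 9 semitones is diminished (the major seventh is 11).

diminished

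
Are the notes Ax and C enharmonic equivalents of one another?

No

A## is pitch class 11; C is pitch class 0.
The pitch classes differ (11 vs. 0), so they are not enharmonic equivalents.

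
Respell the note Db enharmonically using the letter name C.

Plain C sits 1 semitone below Db, so on the letter C the same pitch needs a sharp: C#.

C#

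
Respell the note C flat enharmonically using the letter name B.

Plain B sits at the same pitch as Cb, so on the letter B the same pitch needs a natural: B.

B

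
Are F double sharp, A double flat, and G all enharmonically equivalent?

Yes

F## is pitch class 7; Abb is pitch class 7; G is pitch class 7.
All spellings map to pitch class 7, so they are enharmonically equivalent.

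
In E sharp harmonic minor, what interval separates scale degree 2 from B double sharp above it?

Scale degree 2 of E# harmonic minor is F##.
F## up to B##: letters F→B make it a fourth; 6 semitones makes it augmented.

augmented fourth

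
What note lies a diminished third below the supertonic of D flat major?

C#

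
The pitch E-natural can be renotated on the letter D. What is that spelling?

Plain D sits 2 semitones below E, so on the letter D the same pitch needs a double sharp: D##.

D##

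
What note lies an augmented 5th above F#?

A fifth above F lands on the letter C.
An augmented fifth spans 8 semitones, so F# moves to pitch class 2. On the letter C that is C##.

C##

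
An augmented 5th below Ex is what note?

E down a perfect fifth is A, so the target letter is A.
From E##, an augmented fifth is 8 semitones down: A#.

A#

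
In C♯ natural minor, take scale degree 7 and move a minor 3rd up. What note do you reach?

Scale degree 7 of C# natural minor is B.
A minor third (3 semitones) above B lands on the letter D, giving D.

D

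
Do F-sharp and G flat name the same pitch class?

F# = pitch class 6 and Gb = pitch class 6 — the same pitch class, so they are enharmonic equivalents.

Yes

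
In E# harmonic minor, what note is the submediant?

The E# harmonic minor scale runs E# F## G# A# B# C# D##.
Degree 6 is C#.

C#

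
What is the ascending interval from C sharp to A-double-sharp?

augmented sixth

Counting letters C–D–E–F–G–A gives a sixth.
C#→A## = 10 semitones, 1 wider than the major sixth (9), so augmented.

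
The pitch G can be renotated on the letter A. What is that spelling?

Plain A sits 2 semitones above G, so on the letter A the same pitch needs a double flat: Abb.

Abb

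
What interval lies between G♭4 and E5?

Counting letters G–A–B–C–D–E gives a sixth.
Gb→E = 10 semitones, 1 wider than the major sixth (9), so augmented.

augmented sixth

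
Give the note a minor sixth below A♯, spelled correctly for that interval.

C##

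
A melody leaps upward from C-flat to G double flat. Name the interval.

Counting letters C–D–E–F–G gives a fifth.
Cb→Gbb = 6 semitones, 1 narrower than the perfect fifth (7), so diminished.

diminished fifth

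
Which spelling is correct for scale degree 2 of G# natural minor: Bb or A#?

A#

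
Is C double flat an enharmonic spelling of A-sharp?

Yes

Cbb = pitch class 10 and A# = pitch class 10 — the same pitch class, so they are enharmonic equivalents.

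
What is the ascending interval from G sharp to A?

Counting letters G–A gives a second.
G#→A = 1 semitone, 1 narrower than the major second (2), so minor.

minor second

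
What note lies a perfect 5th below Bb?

Eb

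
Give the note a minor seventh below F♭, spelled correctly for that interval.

F down a major seventh is Gb, so the target letter is G.
From Fb, a minor seventh is 10 semitones down: Gb.

Gb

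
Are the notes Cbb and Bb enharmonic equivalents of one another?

Yes

Cbb = pitch class 10 and Bb = pitch class 10 — the same pitch class, so they are enharmonic equivalents.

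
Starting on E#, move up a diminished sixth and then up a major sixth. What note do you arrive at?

A diminished sixth up from E# is C (letter C, 7 semitones up).
A major sixth up from C is A (letter A, 9 semitones up).

A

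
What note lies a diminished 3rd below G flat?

A third below G lands on the letter E.
A diminished third spans 2 semitones, so Gb moves to pitch class 4. On the letter E that is E.

E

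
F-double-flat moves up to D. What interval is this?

doubly augmented sixth

The letter names run F→D, a span of 5 letter steps, so the interval is some kind of sixth.
Fbb to D is 11 semitones. A major sixth is 9, so 11 makes it doubly augmented.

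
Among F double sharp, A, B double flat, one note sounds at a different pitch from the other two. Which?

In 12-tone equal temperament, enharmonic equivalents share a pitch class. F## is pitch class 7; A is pitch class 9; Bbb is pitch class 9.
A and Bbb share pitch class 9, while F## is pitch class 7.

F##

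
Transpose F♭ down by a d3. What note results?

D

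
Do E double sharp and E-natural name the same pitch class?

E## is pitch class 6; E is pitch class 4.
The pitch classes differ (6 vs. 4), so they are not enharmonic equivalents.

No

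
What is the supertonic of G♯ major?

Degree 2 takes the letter 1 step above G, which is A.
In major, degree 2 sits 2 semitones above the tonic. G# + 2 semitones is pitch class 10, spelled on A as A#.

A#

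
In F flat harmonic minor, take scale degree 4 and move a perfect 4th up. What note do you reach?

Ebb

Scale degree 4 of Fb harmonic minor is Bbb.
A perfect fourth (5 semitones) above Bbb lands on the letter E, giving Ebb.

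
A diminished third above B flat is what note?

B up a major third is D#, so the target letter is D.
From Bb, a diminished third is 2 semitones up: Dbb.

Dbb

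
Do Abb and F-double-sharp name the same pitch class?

Abb is pitch class 7; F## is pitch class 7.
All spellings map to pitch class 7, so they are enharmonically equivalent.

Yes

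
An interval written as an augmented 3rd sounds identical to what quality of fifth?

doubly diminished

An augmented third spans 5 semitones.
A fifth spanning 5 semitones is doubly diminished (the perfect fifth is 7).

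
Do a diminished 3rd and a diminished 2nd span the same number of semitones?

A diminished third spans 2 semitones; a diminished second spans 0.
The spans differ, so they are not enharmonic equivalents.

No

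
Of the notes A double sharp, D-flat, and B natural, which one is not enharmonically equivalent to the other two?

Db

In 12-tone equal temperament, enharmonic equivalents share a pitch class. A## is pitch class 11; Db is pitch class 1; B is pitch class 11.
A## and B share pitch class 11, while Db is pitch class 1.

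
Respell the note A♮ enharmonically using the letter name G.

A is pitch class 9. The letter G alone is pitch class 7.
To reach pitch class 9 from G requires an offset of +2 semitones, i.e. double sharp: G##.

G##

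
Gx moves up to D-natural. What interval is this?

doubly diminished fifth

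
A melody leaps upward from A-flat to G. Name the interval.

major seventh

The letter names run A→G, a span of 6 letter steps, so the interval is some kind of seventh.
Ab to G is 11 semitones. A major seventh is 11, so 11 makes it major.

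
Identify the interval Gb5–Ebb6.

minor sixth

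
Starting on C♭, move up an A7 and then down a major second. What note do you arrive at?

An augmented seventh up from Cb is B (letter B, 12 semitones up).
A major second down from B is A (letter A, 2 semitones down).

A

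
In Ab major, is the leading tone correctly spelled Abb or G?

Each scale degree takes a distinct letter name. Degree 7 of a scale on A must use the letter G.
G and Abb are enharmonically the same pitch, but only G uses the letter G, so it is the correct spelling here.

G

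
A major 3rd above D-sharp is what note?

F##

A third above D lands on the letter F.
A major third spans 4 semitones, so D# moves to pitch class 7. On the letter F that is F##.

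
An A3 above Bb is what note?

A third above B lands on the letter D.
An augmented third spans 5 semitones, so Bb moves to pitch class 3. On the letter D that is D#.

D#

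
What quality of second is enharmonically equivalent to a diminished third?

major

A diminished third spans 2 semitones.
A second spanning 2 semitones is major (the major second is 2).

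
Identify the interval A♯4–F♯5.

The letter names run A→F, a span of 5 letter steps, so the interval is some kind of sixth.
A# to F# is 8 semitones. A major sixth is 9, so 8 makes it minor.

minor sixth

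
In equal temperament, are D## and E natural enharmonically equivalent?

Yes

D## = pitch class 4 and E = pitch class 4 — the same pitch class, so they are enharmonic equivalents.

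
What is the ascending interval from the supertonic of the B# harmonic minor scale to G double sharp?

perfect fifth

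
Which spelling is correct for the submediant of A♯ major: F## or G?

Each scale degree takes a distinct letter name. Degree 6 of a scale on A must use the letter F.
F## and G are enharmonically the same pitch, but only F## uses the letter F, so it is the correct spelling here.

F##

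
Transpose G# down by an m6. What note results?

B#

G down a major sixth is Bb, so the target letter is B.
From G#, a minor sixth is 8 semitones down: B#.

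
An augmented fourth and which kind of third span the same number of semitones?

doubly augmented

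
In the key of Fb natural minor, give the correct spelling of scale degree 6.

The Fb natural minor scale runs Fb Gb Abb Bbb Cb Dbb Ebb.
Degree 6 is Dbb.

Dbb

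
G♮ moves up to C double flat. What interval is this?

doubly diminished fourth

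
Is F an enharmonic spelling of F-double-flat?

Two spellings are enharmonically equivalent only if they share a pitch class.
Here F → 5, Fbb → 3; 3 ≠ 5, so they are not.

No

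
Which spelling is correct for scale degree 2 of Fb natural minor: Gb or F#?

Gb

Each scale degree takes a distinct letter name. Degree 2 of a scale on F must use the letter G.
Gb and F# are enharmonically the same pitch, but only Gb uses the letter G, so it is the correct spelling here.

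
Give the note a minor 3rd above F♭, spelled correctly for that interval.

Abb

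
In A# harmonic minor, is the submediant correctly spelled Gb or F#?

F#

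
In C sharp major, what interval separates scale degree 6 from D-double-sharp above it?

Scale degree 6 of C# major is A#.
A# up to D##: letters A→D make it a fourth; 6 semitones makes it augmented.

augmented fourth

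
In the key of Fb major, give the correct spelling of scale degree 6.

Degree 6 takes the letter 5 steps above F, which is D.
In major, degree 6 sits 9 semitones above the tonic. Fb + 9 semitones is pitch class 1, spelled on D as Db.

Db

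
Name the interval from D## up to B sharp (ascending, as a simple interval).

The letter names run D→B, a span of 5 letter steps, so the interval is some kind of sixth.
D## to B# is 8 semitones. A major sixth is 9, so 8 makes it minor.

minor sixth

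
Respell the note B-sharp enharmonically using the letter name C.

B# is pitch class 0. The letter C alone is pitch class 0.
Pitch class 0 on C needs no accidental: C.

C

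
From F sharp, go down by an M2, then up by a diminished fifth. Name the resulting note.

A major second down from F# is E (letter E, 2 semitones down).
A diminished fifth up from E is Bb (letter B, 6 semitones up).

Bb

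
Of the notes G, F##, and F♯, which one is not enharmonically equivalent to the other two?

In 12-tone equal temperament, enharmonic equivalents share a pitch class. G is pitch class 7; F## is pitch class 7; F# is pitch class 6.
G and F## share pitch class 7, while F# is pitch class 6.

F#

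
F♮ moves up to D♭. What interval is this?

minor sixth

Counting letters F–G–A–B–C–D gives a sixth.
F→Db = 8 semitones, 1 narrower than the major sixth (9), so minor.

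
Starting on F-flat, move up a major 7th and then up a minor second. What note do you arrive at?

Fb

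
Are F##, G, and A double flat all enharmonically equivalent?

F## is pitch class 7; G is pitch class 7; Abb is pitch class 7.
All spellings map to pitch class 7, so they are enharmonically equivalent.

Yes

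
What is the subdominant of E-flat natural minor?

Ab

The Eb natural minor scale runs Eb F Gb Ab Bb Cb Db.
Degree 4 is Ab.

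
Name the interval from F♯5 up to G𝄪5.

The letter names run F→G, a span of 1 letter step, so the interval is some kind of second.
F# to G## is 3 semitones. A major second is 2, so 3 makes it augmented.

augmented second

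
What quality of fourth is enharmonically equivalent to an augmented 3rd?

An augmented third spans 5 semitones.
A fourth spanning 5 semitones is perfect (the perfect fourth is 5).

perfect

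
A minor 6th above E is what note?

E up a major sixth is C#, so the target letter is C.
From E, a minor sixth is 8 semitones up: C.

C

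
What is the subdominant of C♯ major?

F#

Degree 4 takes the letter 3 steps above C, which is F.
In major, degree 4 sits 5 semitones above the tonic. C# + 5 semitones is pitch class 6, spelled on F as F#.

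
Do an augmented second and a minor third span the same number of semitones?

Yes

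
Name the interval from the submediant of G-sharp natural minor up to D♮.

minor seventh

The submediant of G# natural minor is E.
E up to D: letters E→D make it a seventh; 10 semitones makes it minor.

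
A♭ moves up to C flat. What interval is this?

minor third

Counting letters A–B–C gives a third.
Ab→Cb = 3 semitones, 1 narrower than the major third (4), so minor.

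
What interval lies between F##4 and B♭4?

The letter names run F→B, a span of 3 letter steps, so the interval is some kind of fourth.
F## to Bb is 3 semitones. A perfect fourth is 5, so 3 makes it doubly diminished.

doubly diminished fourth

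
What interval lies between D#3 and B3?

The letter names run D→B, a span of 5 letter steps, so the interval is some kind of sixth.
D# to B is 8 semitones. A major sixth is 9, so 8 makes it minor.

minor sixth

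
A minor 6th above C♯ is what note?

A sixth above C lands on the letter A.
A minor sixth spans 8 semitones, so C# moves to pitch class 9. On the letter A that is A.

A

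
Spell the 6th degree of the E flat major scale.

C

Degree 6 takes the letter 5 steps above E, which is C.
In major, degree 6 sits 9 semitones above the tonic. Eb + 9 semitones is pitch class 0, spelled on C as C.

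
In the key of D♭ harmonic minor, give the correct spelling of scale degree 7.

Degree 7 takes the letter 6 steps above D, which is C.
In harmonic minor, degree 7 sits 11 semitones above the tonic. Db + 11 semitones is pitch class 0, spelled on C as C.

C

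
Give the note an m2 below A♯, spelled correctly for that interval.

G##

A second below A lands on the letter G.
A minor second spans 1 semitone, so A# moves to pitch class 9. On the letter G that is G##.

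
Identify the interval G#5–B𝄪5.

The letter names run G→B, a span of 2 letter steps, so the interval is some kind of third.
G# to B## is 5 semitones. A major third is 4, so 5 makes it augmented.

augmented third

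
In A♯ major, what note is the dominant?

E#

The A# major scale runs A# B# C## D# E# F## G##.
Degree 5 is E#.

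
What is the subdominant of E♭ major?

The Eb major scale runs Eb F G Ab Bb C D.
Degree 4 is Ab.

Ab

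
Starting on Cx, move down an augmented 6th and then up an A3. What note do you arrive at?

An augmented sixth down from C## is E (letter E, 10 semitones down).
An augmented third up from E is G## (letter G, 5 semitones up).

G##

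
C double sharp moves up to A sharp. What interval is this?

minor sixth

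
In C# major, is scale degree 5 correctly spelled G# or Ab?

G#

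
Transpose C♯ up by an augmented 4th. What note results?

C up a perfect fourth is F, so the target letter is F.
From C#, an augmented fourth is 6 semitones up: F##.

F##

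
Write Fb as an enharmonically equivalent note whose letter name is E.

E

Fb is pitch class 4. The letter E alone is pitch class 4.
Pitch class 4 on E needs no accidental: E.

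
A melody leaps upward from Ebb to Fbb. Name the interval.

minor second

Counting letters E–F gives a second.
Ebb→Fbb = 1 semitone, 1 narrower than the major second (2), so minor.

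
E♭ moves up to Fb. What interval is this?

The letter names run E→F, a span of 1 letter step, so the interval is some kind of second.
Eb to Fb is 1 semitone. A major second is 2, so 1 makes it minor.

minor second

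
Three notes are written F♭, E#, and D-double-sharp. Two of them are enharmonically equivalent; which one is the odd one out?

E#

In 12-tone equal temperament, enharmonic equivalents share a pitch class. Fb is pitch class 4; E# is pitch class 5; D## is pitch class 4.
Fb and D## share pitch class 4, while E# is pitch class 5.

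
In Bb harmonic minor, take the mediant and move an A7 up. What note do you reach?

C#

The mediant of Bb harmonic minor is Db.
An augmented seventh (12 semitones) above Db lands on the letter C, giving C#.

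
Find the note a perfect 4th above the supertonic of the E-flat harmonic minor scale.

The supertonic of Eb harmonic minor is F.
A perfect fourth (5 semitones) above F lands on the letter B, giving Bb.

Bb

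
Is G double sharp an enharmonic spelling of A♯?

No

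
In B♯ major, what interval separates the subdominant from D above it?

diminished seventh

The subdominant of B# major is E#.
E# up to D: letters E→D make it a seventh; 9 semitones makes it diminished.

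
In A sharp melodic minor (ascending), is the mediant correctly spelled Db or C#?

Each scale degree takes a distinct letter name. Degree 3 of a scale on A must use the letter C.
C# and Db are enharmonically the same pitch, but only C# uses the letter C, so it is the correct spelling here.

C#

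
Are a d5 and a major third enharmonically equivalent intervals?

A diminished fifth spans 6 semitones; a major third spans 4.
The spans differ, so they are not enharmonic equivalents.

No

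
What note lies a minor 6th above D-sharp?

B

A sixth above D lands on the letter B.
A minor sixth spans 8 semitones, so D# moves to pitch class 11. On the letter B that is B.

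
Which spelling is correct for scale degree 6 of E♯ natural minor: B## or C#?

C#

Each scale degree takes a distinct letter name. Degree 6 of a scale on E must use the letter C.
C# and B## are enharmonically the same pitch, but only C# uses the letter C, so it is the correct spelling here.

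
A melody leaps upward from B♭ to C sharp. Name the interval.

The letter names run B→C, a span of 1 letter step, so the interval is some kind of second.
Bb to C# is 3 semitones. A major second is 2, so 3 makes it augmented.

augmented second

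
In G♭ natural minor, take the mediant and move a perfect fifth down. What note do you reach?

The mediant of Gb natural minor is Bbb.
A perfect fifth (7 semitones) below Bbb lands on the letter E, giving Ebb.

Ebb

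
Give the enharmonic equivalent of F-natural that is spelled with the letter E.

F is pitch class 5. The letter E alone is pitch class 4.
To reach pitch class 5 from E requires an offset of +1 semitone, i.e. sharp: E#.

E#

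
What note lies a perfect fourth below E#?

A fourth below E lands on the letter B.
A perfect fourth spans 5 semitones, so E# moves to pitch class 0. On the letter B that is B#.

B#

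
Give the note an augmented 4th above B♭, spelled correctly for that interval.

E

B up a perfect fourth is E, so the target letter is E.
From Bb, an augmented fourth is 6 semitones up: E.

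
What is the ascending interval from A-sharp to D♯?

The letter names run A→D, a span of 3 letter steps, so the interval is some kind of fourth.
A# to D# is 5 semitones. A perfect fourth is 5, so 5 makes it perfect.

perfect fourth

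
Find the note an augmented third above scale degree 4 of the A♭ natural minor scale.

Scale degree 4 of Ab natural minor is Db.
An augmented third (5 semitones) above Db lands on the letter F, giving F#.

F#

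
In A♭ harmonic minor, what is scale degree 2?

Bb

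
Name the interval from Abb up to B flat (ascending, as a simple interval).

Counting letters A–B gives a second.
Abb→Bb = 3 semitones, 1 wider than the major second (2), so augmented.

augmented second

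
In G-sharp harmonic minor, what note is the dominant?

The G# harmonic minor scale runs G# A# B C# D# E F##.
Degree 5 is D#.

D#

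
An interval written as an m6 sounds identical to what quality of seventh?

doubly diminished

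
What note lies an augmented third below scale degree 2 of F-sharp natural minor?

Eb

Scale degree 2 of F# natural minor is G#.
An augmented third (5 semitones) below G# lands on the letter E, giving Eb.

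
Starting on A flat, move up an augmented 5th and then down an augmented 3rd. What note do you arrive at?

An augmented fifth up from Ab is E (letter E, 8 semitones up).
An augmented third down from E is Cb (letter C, 5 semitones down).

Cb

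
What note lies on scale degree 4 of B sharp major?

E#

Degree 4 takes the letter 3 steps above B, which is E.
In major, degree 4 sits 5 semitones above the tonic. B# + 5 semitones is pitch class 5, spelled on E as E#.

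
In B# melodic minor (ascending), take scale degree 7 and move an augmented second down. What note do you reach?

G#

Scale degree 7 of B# melodic minor (ascending) is A##.
An augmented second (3 semitones) below A## lands on the letter G, giving G#.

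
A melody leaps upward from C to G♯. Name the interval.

The letter names run C→G, a span of 4 letter steps, so the interval is some kind of fifth.
C to G# is 8 semitones. A perfect fifth is 7, so 8 makes it augmented.

augmented fifth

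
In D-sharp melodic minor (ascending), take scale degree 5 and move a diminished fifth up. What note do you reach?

E

Scale degree 5 of D# melodic minor (ascending) is A#.
A diminished fifth (6 semitones) above A# lands on the letter E, giving E.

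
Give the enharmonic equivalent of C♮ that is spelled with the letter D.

Dbb

Plain D sits 2 semitones above C, so on the letter D the same pitch needs a double flat: Dbb.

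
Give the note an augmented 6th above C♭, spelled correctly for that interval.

C up a major sixth is A, so the target letter is A.
From Cb, an augmented sixth is 10 semitones up: A.

A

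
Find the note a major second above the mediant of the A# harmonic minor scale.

The mediant of A# harmonic minor is C#.
A major second (2 semitones) above C# lands on the letter D, giving D#.

D#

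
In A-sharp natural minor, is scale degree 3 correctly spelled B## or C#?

C#

Each scale degree takes a distinct letter name. Degree 3 of a scale on A must use the letter C.
C# and B## are enharmonically the same pitch, but only C# uses the letter C, so it is the correct spelling here.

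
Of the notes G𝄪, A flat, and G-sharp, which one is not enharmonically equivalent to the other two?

In 12-tone equal temperament, enharmonic equivalents share a pitch class. G## is pitch class 9; Ab is pitch class 8; G# is pitch class 8.
Ab and G# share pitch class 8, while G## is pitch class 9.

G##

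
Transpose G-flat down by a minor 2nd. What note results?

F

A second below G lands on the letter F.
A minor second spans 1 semitone, so Gb moves to pitch class 5. On the letter F that is F.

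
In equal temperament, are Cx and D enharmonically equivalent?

C## = pitch class 2 and D = pitch class 2 — the same pitch class, so they are enharmonic equivalents.

Yes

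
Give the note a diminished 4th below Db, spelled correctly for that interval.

A

D down a perfect fourth is A, so the target letter is A.
From Db, a diminished fourth is 4 semitones down: A.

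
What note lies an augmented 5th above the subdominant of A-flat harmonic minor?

A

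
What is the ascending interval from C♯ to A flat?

diminished sixth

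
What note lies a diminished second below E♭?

D#

E down a major second is D, so the target letter is D.
From Eb, a diminished second is 0 semitones down: D#.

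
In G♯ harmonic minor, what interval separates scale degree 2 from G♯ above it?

minor seventh

Scale degree 2 of G# harmonic minor is A#.
A# up to G#: letters A→G make it a seventh; 10 semitones makes it minor.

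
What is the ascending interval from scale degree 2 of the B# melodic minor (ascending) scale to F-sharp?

Scale degree 2 of B# melodic minor (ascending) is C##.
C## up to F#: letters C→F make it a fourth; 4 semitones makes it diminished.

diminished fourth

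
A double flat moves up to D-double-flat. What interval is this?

Counting letters A–B–C–D gives a fourth.
Abb→Dbb = 5 semitones, exactly the perfect fourth.

perfect fourth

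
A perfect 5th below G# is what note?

C#

A fifth below G lands on the letter C.
A perfect fifth spans 7 semitones, so G# moves to pitch class 1. On the letter C that is C#.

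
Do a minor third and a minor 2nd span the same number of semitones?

No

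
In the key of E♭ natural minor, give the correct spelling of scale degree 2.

The Eb natural minor scale runs Eb F Gb Ab Bb Cb Db.
Degree 2 is F.

F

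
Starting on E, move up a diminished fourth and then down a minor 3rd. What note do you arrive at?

A diminished fourth up from E is Ab (letter A, 4 semitones up).
A minor third down from Ab is F (letter F, 3 semitones down).

F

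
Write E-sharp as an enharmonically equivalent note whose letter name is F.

Plain F sits at the same pitch as E#, so on the letter F the same pitch needs a natural: F.

F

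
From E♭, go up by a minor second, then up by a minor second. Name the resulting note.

Gbb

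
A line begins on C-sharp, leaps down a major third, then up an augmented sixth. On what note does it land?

A major third down from C# is A (letter A, 4 semitones down).
An augmented sixth up from A is F## (letter F, 10 semitones up).

F##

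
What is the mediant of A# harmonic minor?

C#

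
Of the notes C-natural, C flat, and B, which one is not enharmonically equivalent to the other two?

In 12-tone equal temperament, enharmonic equivalents share a pitch class. C is pitch class 0; Cb is pitch class 11; B is pitch class 11.
Cb and B share pitch class 11, while C is pitch class 0.

C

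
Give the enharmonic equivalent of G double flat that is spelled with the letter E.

E#

Gbb is pitch class 5. The letter E alone is pitch class 4.
To reach pitch class 5 from E requires an offset of +1 semitone, i.e. sharp: E#.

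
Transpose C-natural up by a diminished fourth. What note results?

Fb

A fourth above C lands on the letter F.
A diminished fourth spans 4 semitones, so C moves to pitch class 4. On the letter F that is Fb.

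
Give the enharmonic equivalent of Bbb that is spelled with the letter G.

G##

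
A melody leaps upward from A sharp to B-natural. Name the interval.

Counting letters A–B gives a second.
A#→B = 1 semitone, 1 narrower than the major second (2), so minor.

minor second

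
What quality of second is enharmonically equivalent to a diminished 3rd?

major

A diminished third spans 2 semitones.
A second spanning 2 semitones is major (the major second is 2).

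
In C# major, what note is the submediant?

A#

Degree 6 takes the letter 5 steps above C, which is A.
In major, degree 6 sits 9 semitones above the tonic. C# + 9 semitones is pitch class 10, spelled on A as A#.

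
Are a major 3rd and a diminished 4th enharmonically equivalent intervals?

Yes

A major third spans 4 semitones; a diminished fourth spans 4.
They are enharmonically equivalent.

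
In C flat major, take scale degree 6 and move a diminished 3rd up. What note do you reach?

Cbb

Scale degree 6 of Cb major is Ab.
A diminished third (2 semitones) above Ab lands on the letter C, giving Cbb.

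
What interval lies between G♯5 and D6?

diminished fifth

Counting letters G–A–B–C–D gives a fifth.
G#→D = 6 semitones, 1 narrower than the perfect fifth (7), so diminished.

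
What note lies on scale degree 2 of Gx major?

A##

Degree 2 takes the letter 1 step above G, which is A.
In major, degree 2 sits 2 semitones above the tonic. G## + 2 semitones is pitch class 11, spelled on A as A##.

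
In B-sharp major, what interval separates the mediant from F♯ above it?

diminished third

The mediant of B# major is D##.
D## up to F#: letters D→F make it a third; 2 semitones makes it diminished.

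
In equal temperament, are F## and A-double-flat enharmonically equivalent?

Yes

F## is pitch class 7; Abb is pitch class 7.
All spellings map to pitch class 7, so they are enharmonically equivalent.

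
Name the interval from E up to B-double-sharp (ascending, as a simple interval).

doubly augmented fifth

The letter names run E→B, a span of 4 letter steps, so the interval is some kind of fifth.
E to B## is 9 semitones. A perfect fifth is 7, so 9 makes it doubly augmented.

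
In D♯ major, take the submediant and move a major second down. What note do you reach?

A#

The submediant of D# major is B#.
A major second (2 semitones) below B# lands on the letter A, giving A#.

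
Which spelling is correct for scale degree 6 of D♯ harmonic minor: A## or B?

B

Each scale degree takes a distinct letter name. Degree 6 of a scale on D must use the letter B.
B and A## are enharmonically the same pitch, but only B uses the letter B, so it is the correct spelling here.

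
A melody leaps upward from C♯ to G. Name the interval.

diminished fifth

Counting letters C–D–E–F–G gives a fifth.
C#→G = 6 semitones, 1 narrower than the perfect fifth (7), so diminished.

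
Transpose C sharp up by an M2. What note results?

C up a major second is D, so the target letter is D.
From C#, a major second is 2 semitones up: D#.

D#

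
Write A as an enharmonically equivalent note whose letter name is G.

G##

A is pitch class 9. The letter G alone is pitch class 7.
To reach pitch class 9 from G requires an offset of +2 semitones, i.e. double sharp: G##.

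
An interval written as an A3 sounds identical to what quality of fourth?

An augmented third spans 5 semitones.
A fourth spanning 5 semitones is perfect (the perfect fourth is 5).

perfect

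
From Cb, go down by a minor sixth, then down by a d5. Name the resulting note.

A minor sixth down from Cb is Eb (letter E, 8 semitones down).
A diminished fifth down from Eb is A (letter A, 6 semitones down).

A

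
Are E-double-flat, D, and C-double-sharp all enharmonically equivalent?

Yes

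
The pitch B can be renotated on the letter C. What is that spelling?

Cb

Plain C sits 1 semitone above B, so on the letter C the same pitch needs a flat: Cb.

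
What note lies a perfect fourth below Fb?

Cb

F down a perfect fourth is C, so the target letter is C.
From Fb, a perfect fourth is 5 semitones down: Cb.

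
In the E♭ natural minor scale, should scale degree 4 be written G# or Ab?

Ab

Each scale degree takes a distinct letter name. Degree 4 of a scale on E must use the letter A.
Ab and G# are enharmonically the same pitch, but only Ab uses the letter A, so it is the correct spelling here.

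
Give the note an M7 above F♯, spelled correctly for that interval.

A seventh above F lands on the letter E.
A major seventh spans 11 semitones, so F# moves to pitch class 5. On the letter E that is E#.

E#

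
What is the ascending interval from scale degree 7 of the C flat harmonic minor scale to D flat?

minor third

Scale degree 7 of Cb harmonic minor is Bb.
Bb up to Db: letters B→D make it a third; 3 semitones makes it minor.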